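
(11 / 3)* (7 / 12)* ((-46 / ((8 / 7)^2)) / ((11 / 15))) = -39445 / 384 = -102.72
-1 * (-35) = 35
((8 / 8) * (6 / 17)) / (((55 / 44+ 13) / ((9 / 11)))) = 72 / 3553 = 0.02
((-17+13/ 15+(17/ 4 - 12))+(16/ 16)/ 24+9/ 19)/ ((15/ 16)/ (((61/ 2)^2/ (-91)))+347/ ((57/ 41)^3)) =-644118015591/ 3557068084630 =-0.18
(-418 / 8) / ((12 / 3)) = -209 / 16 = -13.06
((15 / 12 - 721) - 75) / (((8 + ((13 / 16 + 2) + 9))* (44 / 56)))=-16184 / 317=-51.05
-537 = -537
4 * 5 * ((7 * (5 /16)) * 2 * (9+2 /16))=12775 /16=798.44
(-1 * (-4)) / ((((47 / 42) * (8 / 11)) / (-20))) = -98.30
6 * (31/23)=186/23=8.09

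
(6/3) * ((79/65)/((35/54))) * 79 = 674028/2275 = 296.28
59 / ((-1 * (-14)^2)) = -59 / 196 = -0.30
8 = 8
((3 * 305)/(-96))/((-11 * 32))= 305/11264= 0.03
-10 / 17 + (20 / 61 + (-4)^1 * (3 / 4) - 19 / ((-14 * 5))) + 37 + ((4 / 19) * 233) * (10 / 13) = 1286347961 / 17929730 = 71.74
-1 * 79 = -79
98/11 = 8.91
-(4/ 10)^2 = -4/ 25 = -0.16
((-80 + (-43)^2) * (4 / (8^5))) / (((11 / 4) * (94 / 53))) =93757 / 2117632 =0.04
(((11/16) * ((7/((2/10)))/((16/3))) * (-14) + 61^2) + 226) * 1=497131/128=3883.84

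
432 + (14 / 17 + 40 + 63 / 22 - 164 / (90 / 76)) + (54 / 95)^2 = 337.52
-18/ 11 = -1.64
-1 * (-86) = 86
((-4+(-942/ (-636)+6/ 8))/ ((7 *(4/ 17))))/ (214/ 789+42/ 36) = -5029875/ 6734392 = -0.75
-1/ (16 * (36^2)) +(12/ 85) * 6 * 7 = 10450859/ 1762560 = 5.93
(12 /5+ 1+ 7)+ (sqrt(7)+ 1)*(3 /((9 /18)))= 6*sqrt(7)+ 82 /5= 32.27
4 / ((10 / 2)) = 4 / 5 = 0.80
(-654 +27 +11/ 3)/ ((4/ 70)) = -32725/ 3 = -10908.33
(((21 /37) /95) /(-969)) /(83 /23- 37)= 161 /871944960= 0.00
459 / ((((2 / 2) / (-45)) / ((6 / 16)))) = -61965 / 8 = -7745.62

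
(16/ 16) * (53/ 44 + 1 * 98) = 4365/ 44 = 99.20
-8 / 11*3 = -24 / 11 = -2.18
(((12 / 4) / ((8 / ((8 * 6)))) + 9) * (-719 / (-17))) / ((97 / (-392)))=-7609896 / 1649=-4614.86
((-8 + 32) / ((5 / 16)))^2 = 147456 / 25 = 5898.24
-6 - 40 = -46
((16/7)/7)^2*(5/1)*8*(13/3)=18.48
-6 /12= -1 /2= -0.50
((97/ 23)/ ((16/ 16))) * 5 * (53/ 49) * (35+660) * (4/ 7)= 71459900/ 7889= 9058.17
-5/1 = -5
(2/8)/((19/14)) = 7/38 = 0.18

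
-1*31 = -31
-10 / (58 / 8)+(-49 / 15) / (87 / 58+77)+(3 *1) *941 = 192699743 / 68295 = 2821.58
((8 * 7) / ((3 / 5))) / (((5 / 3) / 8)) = 448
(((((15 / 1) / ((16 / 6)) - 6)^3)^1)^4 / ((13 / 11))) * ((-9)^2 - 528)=-0.00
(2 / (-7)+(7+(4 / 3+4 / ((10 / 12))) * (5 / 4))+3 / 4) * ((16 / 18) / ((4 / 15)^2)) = 31775 / 168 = 189.14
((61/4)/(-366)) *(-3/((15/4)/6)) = 1/5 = 0.20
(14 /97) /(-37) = -14 /3589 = -0.00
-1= -1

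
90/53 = 1.70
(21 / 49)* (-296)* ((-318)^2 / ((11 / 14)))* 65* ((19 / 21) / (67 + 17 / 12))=-887205346560 / 63217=-14034284.24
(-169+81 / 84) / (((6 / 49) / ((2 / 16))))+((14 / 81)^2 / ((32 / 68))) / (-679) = -6986801773 / 40730688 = -171.54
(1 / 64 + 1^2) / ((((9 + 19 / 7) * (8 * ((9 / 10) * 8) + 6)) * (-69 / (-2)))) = 0.00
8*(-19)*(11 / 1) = -1672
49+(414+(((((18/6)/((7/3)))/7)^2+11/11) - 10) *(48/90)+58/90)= 49577792/108045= 458.86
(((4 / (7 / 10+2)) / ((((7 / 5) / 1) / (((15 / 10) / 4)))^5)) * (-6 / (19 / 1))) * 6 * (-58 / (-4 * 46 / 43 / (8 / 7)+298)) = 1578234375 / 2068746469888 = 0.00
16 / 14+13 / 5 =131 / 35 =3.74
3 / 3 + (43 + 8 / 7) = 316 / 7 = 45.14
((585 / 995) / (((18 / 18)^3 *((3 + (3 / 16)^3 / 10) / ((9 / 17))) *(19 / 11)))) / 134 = 79073280 / 176435415671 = 0.00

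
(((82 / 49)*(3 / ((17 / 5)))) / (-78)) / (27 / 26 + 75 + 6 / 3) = -410 / 1690157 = -0.00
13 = 13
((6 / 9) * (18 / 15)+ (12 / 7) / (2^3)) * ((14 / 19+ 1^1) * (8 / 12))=781 / 665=1.17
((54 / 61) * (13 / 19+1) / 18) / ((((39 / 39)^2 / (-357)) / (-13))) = 445536 / 1159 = 384.41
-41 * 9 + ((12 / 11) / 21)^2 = -2187785 / 5929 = -369.00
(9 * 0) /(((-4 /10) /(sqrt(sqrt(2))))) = 0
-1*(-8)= 8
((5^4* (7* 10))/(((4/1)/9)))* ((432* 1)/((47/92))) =3912300000/47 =83240425.53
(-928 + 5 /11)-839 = -19432 /11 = -1766.55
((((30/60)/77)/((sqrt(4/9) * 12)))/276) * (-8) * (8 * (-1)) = 1/5313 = 0.00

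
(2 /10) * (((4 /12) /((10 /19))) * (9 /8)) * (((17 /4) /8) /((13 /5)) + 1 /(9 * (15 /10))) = 59413 /1497600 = 0.04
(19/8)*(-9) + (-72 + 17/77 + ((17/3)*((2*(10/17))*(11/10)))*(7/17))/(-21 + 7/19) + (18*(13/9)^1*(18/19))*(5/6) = 18163573/7312074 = 2.48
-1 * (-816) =816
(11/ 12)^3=0.77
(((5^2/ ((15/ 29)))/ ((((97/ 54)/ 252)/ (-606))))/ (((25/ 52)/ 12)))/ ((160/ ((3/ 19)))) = -101212.51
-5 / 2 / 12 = -5 / 24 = -0.21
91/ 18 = 5.06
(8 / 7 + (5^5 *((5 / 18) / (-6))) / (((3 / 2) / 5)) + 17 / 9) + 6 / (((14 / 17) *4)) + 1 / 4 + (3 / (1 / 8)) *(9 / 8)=-255235 / 567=-450.15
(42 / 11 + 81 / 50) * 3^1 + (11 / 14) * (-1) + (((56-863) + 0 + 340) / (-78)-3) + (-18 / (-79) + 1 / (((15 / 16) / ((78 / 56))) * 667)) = 148316296267 / 7911853950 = 18.75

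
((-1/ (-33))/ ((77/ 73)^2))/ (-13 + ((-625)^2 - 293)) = 5329/ 76368644583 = 0.00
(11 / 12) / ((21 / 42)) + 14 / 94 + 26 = 7891 / 282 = 27.98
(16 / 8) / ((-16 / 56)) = -7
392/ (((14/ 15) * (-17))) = -420/ 17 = -24.71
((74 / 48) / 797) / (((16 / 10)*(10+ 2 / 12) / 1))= 185 / 1555744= 0.00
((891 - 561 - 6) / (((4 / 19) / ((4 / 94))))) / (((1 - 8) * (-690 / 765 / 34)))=2668626 / 7567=352.67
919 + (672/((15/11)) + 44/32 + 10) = 56927/40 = 1423.18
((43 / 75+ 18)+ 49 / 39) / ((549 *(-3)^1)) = -19334 / 1605825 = -0.01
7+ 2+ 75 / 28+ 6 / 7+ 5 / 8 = 737 / 56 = 13.16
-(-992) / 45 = 992 / 45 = 22.04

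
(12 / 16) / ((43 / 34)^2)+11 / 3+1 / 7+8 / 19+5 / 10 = 7671841 / 1475502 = 5.20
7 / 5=1.40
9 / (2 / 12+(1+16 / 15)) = 270 / 67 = 4.03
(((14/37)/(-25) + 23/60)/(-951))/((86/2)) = -4087/453912300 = -0.00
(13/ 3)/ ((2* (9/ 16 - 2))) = -104/ 69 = -1.51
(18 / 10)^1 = 9 / 5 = 1.80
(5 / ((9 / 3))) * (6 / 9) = 1.11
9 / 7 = 1.29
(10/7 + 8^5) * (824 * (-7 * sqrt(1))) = -189014064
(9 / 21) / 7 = 0.06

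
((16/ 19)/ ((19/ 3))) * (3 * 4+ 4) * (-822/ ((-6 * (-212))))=-1.37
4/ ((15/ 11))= 2.93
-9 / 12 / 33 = -1 / 44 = -0.02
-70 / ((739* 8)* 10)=-7 / 5912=-0.00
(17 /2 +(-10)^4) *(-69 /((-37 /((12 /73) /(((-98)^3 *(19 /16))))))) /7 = -447948 /1142254141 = -0.00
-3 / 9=-1 / 3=-0.33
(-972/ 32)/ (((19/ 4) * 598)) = -243/ 22724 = -0.01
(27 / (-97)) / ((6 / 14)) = -0.65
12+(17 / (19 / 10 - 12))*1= 1042 / 101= 10.32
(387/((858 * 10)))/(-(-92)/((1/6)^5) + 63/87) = 1247/19778224180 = 0.00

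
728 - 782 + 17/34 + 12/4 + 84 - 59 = -51/2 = -25.50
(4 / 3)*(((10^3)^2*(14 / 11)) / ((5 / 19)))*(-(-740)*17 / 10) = 267702400000 / 33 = 8112193939.39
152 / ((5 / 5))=152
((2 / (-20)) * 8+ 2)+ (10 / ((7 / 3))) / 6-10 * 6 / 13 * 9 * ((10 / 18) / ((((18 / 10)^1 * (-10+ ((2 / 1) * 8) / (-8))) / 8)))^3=550385111 / 241805655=2.28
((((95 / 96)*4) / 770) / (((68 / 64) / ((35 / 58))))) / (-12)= -95 / 390456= -0.00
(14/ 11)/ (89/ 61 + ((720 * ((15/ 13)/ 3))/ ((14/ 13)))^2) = 41846/ 2174087971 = 0.00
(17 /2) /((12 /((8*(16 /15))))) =272 /45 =6.04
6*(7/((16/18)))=47.25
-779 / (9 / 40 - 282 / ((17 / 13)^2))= 9005240 / 1903719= 4.73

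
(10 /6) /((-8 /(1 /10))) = -1 /48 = -0.02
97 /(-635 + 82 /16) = -776 /5039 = -0.15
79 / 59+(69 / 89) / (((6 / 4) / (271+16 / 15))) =11181299 / 78765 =141.96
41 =41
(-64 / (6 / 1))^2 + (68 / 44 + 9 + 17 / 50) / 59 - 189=-21914767 / 292050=-75.04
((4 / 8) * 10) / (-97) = -5 / 97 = -0.05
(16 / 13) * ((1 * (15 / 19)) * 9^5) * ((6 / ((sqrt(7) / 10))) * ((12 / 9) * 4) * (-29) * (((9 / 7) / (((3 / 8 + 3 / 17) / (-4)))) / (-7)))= -8585229533184 * sqrt(7) / 84721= -268108052.23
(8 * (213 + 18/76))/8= 8103/38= 213.24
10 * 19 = 190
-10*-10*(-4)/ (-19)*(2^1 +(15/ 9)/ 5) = 2800/ 57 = 49.12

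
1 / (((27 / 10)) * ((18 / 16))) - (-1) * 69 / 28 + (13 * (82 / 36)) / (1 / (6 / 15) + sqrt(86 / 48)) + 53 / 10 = 15.81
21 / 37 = 0.57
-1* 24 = -24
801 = 801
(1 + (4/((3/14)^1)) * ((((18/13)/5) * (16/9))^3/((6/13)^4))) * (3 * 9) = 1521319/1125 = 1352.28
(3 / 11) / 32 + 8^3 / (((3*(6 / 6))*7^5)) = 0.02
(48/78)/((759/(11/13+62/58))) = 5776/3719859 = 0.00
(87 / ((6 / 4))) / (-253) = -58 / 253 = -0.23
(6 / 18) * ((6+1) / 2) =7 / 6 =1.17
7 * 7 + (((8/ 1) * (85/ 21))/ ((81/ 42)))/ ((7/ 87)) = 48701/ 189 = 257.68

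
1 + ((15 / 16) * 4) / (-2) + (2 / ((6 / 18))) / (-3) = -23 / 8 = -2.88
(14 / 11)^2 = 196 / 121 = 1.62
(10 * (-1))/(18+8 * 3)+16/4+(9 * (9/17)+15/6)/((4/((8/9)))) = 5758/1071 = 5.38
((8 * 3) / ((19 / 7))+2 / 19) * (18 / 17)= 180 / 19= 9.47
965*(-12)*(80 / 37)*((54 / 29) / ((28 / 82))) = -1025524800 / 7511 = -136536.39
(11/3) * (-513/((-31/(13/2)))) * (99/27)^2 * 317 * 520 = 27096151940/31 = 874069417.42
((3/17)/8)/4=0.01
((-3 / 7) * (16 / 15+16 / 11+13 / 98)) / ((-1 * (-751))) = -42913 / 28335230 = -0.00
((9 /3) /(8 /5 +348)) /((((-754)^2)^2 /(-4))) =-15 /141242963265872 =-0.00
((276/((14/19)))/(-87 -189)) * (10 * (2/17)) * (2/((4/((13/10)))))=-247/238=-1.04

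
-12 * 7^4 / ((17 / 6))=-172872 / 17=-10168.94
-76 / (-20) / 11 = 19 / 55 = 0.35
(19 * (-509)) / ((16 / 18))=-87039 / 8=-10879.88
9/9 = 1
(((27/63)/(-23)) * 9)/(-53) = 27/8533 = 0.00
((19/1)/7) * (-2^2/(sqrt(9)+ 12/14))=-76/27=-2.81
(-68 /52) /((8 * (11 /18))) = -153 /572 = -0.27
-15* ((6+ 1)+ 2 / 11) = -1185 / 11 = -107.73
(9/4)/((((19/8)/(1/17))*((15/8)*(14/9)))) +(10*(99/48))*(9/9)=20.64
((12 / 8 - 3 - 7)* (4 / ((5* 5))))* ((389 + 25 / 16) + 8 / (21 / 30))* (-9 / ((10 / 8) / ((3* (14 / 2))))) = 20665557 / 250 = 82662.23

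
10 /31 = 0.32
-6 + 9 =3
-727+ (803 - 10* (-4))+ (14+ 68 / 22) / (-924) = 294709 / 2541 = 115.98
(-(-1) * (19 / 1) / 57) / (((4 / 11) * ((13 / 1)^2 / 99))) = 363 / 676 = 0.54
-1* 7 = -7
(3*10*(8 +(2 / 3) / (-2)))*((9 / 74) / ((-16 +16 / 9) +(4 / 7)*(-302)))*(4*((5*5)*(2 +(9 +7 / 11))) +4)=-209373255 / 1197394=-174.86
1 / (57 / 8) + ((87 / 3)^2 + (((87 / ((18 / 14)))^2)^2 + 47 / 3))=32266770565 / 1539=20966062.75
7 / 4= 1.75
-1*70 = -70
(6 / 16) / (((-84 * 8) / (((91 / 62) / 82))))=-13 / 1301504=-0.00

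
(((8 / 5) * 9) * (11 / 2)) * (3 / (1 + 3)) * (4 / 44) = 27 / 5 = 5.40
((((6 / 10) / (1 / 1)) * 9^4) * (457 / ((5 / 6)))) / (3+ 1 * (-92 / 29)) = -1565152794 / 125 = -12521222.35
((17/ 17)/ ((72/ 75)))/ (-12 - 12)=-25/ 576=-0.04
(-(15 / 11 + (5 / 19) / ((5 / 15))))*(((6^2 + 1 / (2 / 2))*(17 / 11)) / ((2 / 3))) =-424575 / 2299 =-184.68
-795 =-795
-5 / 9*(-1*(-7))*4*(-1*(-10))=-1400 / 9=-155.56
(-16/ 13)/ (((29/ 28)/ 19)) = -8512/ 377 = -22.58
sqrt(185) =13.60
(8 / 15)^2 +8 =1864 / 225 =8.28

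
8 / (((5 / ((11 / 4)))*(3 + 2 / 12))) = 132 / 95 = 1.39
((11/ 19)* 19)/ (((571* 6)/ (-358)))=-1.15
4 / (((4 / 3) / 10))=30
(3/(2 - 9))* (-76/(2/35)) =570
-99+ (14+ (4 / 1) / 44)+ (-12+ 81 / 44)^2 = 35425 / 1936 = 18.30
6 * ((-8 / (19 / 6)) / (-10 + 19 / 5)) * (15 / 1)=21600 / 589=36.67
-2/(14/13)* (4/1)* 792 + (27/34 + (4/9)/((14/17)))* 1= -1799921/306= -5882.09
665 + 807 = 1472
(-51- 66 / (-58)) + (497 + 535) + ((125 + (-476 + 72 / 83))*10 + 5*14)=-5895194 / 2407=-2449.19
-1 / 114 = -0.01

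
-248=-248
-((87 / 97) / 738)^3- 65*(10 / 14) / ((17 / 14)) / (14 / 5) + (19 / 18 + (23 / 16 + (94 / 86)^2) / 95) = -7141168052494363121191 / 568012636636730575920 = -12.57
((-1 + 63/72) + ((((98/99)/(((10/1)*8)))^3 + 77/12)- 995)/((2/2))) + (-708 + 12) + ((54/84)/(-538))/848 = -10440864782877126449/6197431673664000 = -1684.71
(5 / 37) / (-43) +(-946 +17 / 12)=-18034045 / 19092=-944.59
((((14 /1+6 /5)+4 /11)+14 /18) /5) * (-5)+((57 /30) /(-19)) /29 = -469261 /28710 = -16.34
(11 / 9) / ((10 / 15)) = 11 / 6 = 1.83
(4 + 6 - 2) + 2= 10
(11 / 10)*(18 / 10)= 99 / 50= 1.98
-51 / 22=-2.32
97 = 97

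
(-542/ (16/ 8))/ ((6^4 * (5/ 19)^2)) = -97831/ 32400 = -3.02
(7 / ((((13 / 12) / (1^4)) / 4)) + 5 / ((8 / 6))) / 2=1539 / 104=14.80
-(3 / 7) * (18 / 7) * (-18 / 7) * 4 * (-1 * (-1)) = 3888 / 343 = 11.34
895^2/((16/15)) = 750960.94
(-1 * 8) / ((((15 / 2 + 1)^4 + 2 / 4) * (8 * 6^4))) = -1 / 6765849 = -0.00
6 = 6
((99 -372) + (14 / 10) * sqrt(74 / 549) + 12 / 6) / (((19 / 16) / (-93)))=403248 / 19 -3472 * sqrt(4514) / 5795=21183.33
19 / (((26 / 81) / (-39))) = -4617 / 2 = -2308.50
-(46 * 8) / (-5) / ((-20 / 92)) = -8464 / 25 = -338.56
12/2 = 6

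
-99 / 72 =-11 / 8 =-1.38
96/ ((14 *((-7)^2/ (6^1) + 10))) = 288/ 763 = 0.38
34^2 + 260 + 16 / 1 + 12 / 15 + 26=7294 / 5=1458.80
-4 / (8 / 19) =-19 / 2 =-9.50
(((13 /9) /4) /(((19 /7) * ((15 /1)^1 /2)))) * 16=728 /2565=0.28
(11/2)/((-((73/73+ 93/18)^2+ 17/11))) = -2178/15671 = -0.14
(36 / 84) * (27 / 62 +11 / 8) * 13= 10.09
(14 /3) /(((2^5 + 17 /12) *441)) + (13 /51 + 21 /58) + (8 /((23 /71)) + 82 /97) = 1453687089479 /55572688458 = 26.16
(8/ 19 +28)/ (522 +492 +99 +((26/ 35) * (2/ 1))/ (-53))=1001700/ 39226697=0.03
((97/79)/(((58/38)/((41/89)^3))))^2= 16134436820088409/2608496259222472441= 0.01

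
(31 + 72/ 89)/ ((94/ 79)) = 223649/ 8366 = 26.73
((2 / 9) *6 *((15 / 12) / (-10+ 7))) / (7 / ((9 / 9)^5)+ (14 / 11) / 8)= -0.08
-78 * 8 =-624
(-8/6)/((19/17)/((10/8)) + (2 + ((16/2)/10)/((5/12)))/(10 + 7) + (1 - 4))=1700/2391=0.71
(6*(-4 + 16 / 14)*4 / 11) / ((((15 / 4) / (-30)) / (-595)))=-326400 / 11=-29672.73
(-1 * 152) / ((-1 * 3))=152 / 3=50.67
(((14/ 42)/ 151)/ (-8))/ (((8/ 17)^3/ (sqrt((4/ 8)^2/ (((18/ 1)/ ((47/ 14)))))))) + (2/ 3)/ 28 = 1/ 42 - 4913*sqrt(329)/ 155860992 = 0.02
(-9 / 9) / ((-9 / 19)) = 19 / 9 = 2.11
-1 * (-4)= 4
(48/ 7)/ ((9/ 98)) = 224/ 3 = 74.67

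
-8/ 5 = -1.60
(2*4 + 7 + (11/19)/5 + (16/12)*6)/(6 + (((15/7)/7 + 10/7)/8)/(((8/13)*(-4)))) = 27546624/7045105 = 3.91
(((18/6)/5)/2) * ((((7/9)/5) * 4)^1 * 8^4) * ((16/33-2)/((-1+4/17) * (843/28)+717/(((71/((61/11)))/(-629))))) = 3875995648/117932325543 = 0.03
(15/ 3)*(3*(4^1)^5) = 15360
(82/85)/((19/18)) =1476/1615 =0.91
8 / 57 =0.14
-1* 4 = -4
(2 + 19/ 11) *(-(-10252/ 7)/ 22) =248.13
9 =9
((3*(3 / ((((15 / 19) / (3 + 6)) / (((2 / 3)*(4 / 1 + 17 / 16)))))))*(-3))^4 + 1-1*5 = 2981326469512732481 / 2560000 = 1164580652153.41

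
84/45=28/15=1.87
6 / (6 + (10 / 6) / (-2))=36 / 31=1.16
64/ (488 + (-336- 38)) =32/ 57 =0.56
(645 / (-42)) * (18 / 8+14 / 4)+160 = 4015 / 56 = 71.70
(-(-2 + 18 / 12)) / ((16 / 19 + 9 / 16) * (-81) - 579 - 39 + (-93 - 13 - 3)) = -152 / 255595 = -0.00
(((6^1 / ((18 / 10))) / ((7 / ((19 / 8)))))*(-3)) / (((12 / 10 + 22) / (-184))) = 10925 / 406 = 26.91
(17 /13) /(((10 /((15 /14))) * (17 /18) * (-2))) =-27 /364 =-0.07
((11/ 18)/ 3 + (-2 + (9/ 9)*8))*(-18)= -335/ 3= -111.67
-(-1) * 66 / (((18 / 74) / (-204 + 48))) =-42328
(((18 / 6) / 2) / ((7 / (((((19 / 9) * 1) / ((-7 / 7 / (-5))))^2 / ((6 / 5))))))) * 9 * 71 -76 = 3184723 / 252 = 12637.79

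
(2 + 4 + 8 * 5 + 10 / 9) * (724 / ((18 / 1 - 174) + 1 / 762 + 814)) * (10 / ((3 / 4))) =3118876160 / 4512573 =691.15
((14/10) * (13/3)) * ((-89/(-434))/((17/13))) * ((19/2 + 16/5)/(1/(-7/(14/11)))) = -21012277/316200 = -66.45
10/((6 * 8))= 5/24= 0.21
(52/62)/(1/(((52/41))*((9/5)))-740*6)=-0.00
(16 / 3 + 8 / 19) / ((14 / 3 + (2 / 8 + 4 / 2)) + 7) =1312 / 3173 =0.41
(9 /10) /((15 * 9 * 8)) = 1 /1200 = 0.00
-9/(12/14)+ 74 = 127/2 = 63.50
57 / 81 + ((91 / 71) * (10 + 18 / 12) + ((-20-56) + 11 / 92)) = -10658963 / 176364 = -60.44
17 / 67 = 0.25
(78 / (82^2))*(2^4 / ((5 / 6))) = 1872 / 8405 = 0.22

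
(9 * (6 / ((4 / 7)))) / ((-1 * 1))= -189 / 2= -94.50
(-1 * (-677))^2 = 458329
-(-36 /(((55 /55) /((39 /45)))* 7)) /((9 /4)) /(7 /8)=1664 /735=2.26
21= 21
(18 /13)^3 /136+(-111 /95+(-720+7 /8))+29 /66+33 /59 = -39751507252709 /55266062280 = -719.28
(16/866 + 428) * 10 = 1853320/433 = 4280.18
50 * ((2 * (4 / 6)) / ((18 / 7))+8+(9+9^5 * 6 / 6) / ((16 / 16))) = 79739800 / 27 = 2953325.93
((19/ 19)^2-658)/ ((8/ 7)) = -4599/ 8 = -574.88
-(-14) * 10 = 140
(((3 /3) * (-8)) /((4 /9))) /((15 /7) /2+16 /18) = -2268 /247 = -9.18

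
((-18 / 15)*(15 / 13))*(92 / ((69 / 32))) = -768 / 13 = -59.08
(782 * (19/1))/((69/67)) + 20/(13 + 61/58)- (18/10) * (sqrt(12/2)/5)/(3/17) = 7055662/489- 51 * sqrt(6)/25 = 14423.76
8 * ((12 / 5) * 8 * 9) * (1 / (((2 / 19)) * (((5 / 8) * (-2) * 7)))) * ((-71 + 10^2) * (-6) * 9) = 411319296 / 175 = 2350395.98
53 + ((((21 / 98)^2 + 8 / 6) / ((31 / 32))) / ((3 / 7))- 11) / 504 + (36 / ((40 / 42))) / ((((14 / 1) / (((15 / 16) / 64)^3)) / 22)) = 6999954446418373 / 132112120283136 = 52.98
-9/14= -0.64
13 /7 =1.86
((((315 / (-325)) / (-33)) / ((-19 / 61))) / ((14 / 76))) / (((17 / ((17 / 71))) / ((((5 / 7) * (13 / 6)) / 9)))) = -61 / 49203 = -0.00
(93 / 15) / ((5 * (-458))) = -31 / 11450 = -0.00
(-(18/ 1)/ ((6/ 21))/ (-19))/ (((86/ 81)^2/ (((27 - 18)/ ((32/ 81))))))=67.01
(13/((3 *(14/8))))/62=26/651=0.04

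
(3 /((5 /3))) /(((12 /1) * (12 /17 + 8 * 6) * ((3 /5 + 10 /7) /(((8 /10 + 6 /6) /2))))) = 357 /261280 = 0.00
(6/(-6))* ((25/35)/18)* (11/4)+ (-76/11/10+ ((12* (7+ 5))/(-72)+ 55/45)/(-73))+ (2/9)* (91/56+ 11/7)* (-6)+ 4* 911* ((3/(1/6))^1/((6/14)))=309691589299/2023560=153042.95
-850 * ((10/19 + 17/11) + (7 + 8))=-3032800/209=-14511.00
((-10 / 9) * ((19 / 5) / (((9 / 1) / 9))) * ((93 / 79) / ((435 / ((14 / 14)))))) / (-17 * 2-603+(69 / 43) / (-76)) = 3849704 / 214621624575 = 0.00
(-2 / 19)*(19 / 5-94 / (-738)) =-14492 / 35055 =-0.41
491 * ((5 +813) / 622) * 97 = 19479443 / 311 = 62634.86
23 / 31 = 0.74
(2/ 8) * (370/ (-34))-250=-17185/ 68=-252.72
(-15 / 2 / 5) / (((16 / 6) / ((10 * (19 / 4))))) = -855 / 32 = -26.72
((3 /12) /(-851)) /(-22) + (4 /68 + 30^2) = 1145861305 /1273096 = 900.06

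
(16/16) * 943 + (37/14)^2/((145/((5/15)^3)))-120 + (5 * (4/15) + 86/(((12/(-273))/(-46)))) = 69692377969/767340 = 90823.34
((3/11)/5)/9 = 1/165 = 0.01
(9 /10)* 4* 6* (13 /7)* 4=5616 /35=160.46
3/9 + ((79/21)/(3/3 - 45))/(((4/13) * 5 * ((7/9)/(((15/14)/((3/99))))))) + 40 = 1244909/32928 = 37.81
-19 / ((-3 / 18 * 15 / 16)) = 608 / 5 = 121.60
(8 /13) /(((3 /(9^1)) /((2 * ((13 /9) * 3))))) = 16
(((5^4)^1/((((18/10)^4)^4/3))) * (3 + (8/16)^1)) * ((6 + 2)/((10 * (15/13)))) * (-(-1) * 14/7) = 1388549804687500/1853020188851841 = 0.75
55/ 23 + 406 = 9393/ 23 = 408.39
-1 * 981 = -981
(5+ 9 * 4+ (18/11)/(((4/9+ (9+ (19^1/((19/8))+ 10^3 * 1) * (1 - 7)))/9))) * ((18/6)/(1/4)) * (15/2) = 2205813510/597817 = 3689.78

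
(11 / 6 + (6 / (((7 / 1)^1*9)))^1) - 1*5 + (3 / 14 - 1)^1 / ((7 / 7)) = -27 / 7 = -3.86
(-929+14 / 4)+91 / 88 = -81353 / 88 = -924.47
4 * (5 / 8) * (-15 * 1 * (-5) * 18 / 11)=3375 / 11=306.82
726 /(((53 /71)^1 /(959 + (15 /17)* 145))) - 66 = 952407522 /901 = 1057056.07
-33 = -33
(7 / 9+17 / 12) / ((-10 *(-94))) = 79 / 33840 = 0.00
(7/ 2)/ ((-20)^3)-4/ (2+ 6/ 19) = -304077/ 176000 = -1.73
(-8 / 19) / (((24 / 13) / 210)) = -47.89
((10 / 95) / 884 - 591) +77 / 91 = -4956111 / 8398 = -590.15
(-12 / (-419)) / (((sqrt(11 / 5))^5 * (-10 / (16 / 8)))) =-60 * sqrt(55) / 557689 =-0.00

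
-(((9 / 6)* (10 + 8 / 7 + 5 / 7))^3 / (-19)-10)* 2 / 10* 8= 15959609 / 32585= 489.78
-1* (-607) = 607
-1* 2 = -2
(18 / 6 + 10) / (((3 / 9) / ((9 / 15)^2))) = 351 / 25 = 14.04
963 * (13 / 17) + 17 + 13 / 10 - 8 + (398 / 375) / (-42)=199925309 / 267750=746.69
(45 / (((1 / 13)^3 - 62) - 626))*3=-19773 / 100769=-0.20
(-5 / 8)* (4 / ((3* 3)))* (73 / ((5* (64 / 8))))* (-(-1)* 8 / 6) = -73 / 108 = -0.68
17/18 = 0.94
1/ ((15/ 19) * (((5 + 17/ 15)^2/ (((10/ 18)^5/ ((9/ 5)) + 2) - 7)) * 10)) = -12547505/ 749686104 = -0.02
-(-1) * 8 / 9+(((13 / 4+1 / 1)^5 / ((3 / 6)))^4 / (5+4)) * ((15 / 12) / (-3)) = -20321157033231265542241349 / 7421703487488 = -2738071800832.52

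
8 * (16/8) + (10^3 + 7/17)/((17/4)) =72652/289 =251.39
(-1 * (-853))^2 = 727609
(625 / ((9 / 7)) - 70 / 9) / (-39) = -1435 / 117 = -12.26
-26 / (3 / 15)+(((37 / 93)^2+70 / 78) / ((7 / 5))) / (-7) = -130.11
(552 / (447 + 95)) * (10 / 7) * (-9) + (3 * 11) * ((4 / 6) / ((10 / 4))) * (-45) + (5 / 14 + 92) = -1201701 / 3794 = -316.74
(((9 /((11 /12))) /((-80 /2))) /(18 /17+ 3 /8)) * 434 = -265608 /3575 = -74.30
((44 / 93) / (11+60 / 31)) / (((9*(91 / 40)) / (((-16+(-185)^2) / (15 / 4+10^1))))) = 23168 / 5213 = 4.44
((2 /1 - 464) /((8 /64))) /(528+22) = -168 /25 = -6.72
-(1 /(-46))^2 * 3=-3 /2116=-0.00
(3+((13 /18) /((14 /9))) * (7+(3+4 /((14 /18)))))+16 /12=3341 /294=11.36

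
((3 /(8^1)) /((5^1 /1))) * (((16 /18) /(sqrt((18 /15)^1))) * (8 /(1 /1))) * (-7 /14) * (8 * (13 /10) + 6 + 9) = -254 * sqrt(30) /225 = -6.18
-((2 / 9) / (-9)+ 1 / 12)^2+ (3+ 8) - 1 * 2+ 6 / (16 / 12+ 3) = 10.38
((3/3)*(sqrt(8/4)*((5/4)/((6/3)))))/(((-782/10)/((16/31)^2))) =-800*sqrt(2)/375751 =-0.00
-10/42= -5/21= -0.24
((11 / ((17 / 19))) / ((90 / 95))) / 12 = 3971 / 3672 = 1.08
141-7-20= 114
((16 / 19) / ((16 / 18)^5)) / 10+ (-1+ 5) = 1615529 / 389120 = 4.15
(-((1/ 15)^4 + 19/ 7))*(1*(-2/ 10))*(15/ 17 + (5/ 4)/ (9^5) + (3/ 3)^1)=1.02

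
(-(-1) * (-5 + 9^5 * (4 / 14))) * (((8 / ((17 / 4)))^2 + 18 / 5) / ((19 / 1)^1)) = 1218646286 / 192185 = 6341.01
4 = 4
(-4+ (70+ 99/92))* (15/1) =92565/92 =1006.14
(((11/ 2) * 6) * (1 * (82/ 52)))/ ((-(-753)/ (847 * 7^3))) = 131024971/ 6526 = 20077.38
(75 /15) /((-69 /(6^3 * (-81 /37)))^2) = 170061120 /724201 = 234.83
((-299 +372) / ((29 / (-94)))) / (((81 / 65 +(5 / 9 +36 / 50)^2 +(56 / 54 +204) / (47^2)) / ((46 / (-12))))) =305.81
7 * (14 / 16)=49 / 8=6.12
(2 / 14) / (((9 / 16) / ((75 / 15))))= 80 / 63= 1.27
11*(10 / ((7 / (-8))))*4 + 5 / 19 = -66845 / 133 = -502.59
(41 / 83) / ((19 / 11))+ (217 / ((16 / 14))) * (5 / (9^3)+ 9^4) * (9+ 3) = 5728718733074 / 383211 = 14949254.41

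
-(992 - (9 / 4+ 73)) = -3667 / 4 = -916.75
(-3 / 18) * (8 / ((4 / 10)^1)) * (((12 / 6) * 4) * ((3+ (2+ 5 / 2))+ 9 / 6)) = -240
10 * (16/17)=160/17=9.41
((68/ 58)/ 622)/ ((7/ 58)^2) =1972/ 15239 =0.13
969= 969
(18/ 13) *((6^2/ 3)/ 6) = 36/ 13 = 2.77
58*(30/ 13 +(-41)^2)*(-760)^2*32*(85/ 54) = 997013288704000/ 351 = 2840493700011.40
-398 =-398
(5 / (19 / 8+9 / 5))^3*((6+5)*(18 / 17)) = 1584000000 / 79176871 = 20.01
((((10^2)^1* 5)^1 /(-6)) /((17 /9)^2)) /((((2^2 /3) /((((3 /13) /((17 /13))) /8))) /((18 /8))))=-273375 /314432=-0.87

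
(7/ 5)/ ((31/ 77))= 539/ 155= 3.48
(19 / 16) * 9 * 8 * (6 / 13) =513 / 13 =39.46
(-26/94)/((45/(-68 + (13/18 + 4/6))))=15587/38070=0.41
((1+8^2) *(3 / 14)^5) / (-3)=-5265 / 537824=-0.01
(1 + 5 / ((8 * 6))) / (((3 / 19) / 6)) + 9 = 1223 / 24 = 50.96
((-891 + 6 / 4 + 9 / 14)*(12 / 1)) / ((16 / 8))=-37332 / 7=-5333.14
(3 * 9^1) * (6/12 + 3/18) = 18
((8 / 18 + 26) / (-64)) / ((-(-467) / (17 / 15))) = -2023 / 2017440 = -0.00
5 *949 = 4745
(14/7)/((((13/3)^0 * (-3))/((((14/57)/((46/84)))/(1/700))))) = -274400/1311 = -209.31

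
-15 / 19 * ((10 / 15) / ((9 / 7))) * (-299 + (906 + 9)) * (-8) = 344960 / 171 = 2017.31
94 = 94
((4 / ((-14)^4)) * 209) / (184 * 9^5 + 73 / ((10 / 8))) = 0.00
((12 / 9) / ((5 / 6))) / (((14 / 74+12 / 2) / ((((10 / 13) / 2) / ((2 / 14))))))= 2072 / 2977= 0.70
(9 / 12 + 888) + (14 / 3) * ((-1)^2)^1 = 10721 / 12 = 893.42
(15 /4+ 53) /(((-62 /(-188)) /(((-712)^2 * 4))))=10817171072 /31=348941002.32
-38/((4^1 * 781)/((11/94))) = -19/13348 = -0.00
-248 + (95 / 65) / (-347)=-1118747 / 4511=-248.00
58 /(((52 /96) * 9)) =464 /39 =11.90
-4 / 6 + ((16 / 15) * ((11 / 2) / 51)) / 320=-20389 / 30600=-0.67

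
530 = 530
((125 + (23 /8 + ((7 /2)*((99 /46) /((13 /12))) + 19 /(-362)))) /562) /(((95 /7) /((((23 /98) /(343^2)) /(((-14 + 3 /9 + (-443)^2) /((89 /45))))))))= 21197041 /59663915037900438720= 0.00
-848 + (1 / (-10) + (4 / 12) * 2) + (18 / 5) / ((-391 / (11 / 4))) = -994069 / 1173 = -847.46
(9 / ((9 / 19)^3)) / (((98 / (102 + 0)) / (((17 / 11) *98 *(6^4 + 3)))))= 1716629366 / 99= 17339690.57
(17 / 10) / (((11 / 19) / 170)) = 5491 / 11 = 499.18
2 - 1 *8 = -6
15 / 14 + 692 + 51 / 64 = 693.87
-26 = -26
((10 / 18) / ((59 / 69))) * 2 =230 / 177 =1.30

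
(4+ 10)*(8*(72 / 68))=2016 / 17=118.59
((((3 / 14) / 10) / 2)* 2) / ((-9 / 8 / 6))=-4 / 35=-0.11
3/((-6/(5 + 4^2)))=-21/2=-10.50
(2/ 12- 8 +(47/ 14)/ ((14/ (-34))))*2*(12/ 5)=-3760/ 49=-76.73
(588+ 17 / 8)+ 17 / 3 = 14299 / 24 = 595.79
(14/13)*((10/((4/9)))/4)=315/52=6.06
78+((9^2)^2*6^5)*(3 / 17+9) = 7958861742 / 17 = 468168337.76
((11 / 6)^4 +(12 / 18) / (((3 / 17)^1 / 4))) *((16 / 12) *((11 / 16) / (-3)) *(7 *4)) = -2635325 / 11664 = -225.94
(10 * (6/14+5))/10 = 38/7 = 5.43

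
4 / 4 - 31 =-30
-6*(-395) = 2370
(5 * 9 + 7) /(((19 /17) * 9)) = 884 /171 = 5.17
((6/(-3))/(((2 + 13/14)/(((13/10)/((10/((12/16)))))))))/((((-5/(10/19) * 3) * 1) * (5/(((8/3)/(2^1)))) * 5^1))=182/1460625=0.00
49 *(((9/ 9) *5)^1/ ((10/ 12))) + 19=313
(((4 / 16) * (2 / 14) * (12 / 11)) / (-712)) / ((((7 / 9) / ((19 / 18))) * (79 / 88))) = -57 / 689038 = -0.00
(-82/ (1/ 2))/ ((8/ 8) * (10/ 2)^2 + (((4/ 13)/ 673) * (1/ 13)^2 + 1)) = -121243642/ 19221555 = -6.31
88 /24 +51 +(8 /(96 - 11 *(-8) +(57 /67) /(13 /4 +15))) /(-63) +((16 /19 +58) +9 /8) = 247035640655 /2155011768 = 114.63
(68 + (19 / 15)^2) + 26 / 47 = 741917 / 10575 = 70.16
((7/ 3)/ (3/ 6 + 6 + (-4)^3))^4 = 38416/ 14166950625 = 0.00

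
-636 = -636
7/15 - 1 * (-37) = 562/15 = 37.47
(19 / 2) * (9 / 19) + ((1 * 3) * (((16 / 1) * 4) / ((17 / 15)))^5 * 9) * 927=40815926496473578713 / 2839714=14373252551656.11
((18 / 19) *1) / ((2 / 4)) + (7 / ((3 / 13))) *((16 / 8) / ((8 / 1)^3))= 29377 / 14592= 2.01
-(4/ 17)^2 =-16/ 289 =-0.06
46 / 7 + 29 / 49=351 / 49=7.16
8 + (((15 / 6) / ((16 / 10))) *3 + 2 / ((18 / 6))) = 13.35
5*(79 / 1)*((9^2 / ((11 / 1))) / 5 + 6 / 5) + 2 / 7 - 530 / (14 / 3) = 72568 / 77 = 942.44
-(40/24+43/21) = -26/7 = -3.71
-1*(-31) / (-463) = -31 / 463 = -0.07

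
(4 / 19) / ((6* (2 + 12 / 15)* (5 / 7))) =1 / 57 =0.02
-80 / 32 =-5 / 2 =-2.50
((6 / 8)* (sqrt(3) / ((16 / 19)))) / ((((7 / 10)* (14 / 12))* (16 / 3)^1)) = 2565* sqrt(3) / 12544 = 0.35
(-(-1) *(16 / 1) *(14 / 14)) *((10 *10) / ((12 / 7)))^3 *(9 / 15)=17150000 / 9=1905555.56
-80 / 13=-6.15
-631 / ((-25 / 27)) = 17037 / 25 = 681.48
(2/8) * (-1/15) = -1/60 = -0.02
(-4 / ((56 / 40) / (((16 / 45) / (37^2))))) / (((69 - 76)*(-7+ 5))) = -0.00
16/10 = 8/5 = 1.60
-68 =-68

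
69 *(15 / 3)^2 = 1725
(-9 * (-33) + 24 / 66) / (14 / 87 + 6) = 284577 / 5896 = 48.27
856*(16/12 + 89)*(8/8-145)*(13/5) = -144753024/5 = -28950604.80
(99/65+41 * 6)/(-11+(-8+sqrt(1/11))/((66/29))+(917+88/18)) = 96855651288/355054864031 - 277149114 * sqrt(11)/23078566162015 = 0.27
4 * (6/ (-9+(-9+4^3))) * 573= 6876/ 23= 298.96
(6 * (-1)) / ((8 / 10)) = -15 / 2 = -7.50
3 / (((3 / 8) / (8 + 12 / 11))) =72.73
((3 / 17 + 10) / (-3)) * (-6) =346 / 17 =20.35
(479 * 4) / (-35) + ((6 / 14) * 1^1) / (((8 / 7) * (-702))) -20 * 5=-10138787 / 65520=-154.74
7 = 7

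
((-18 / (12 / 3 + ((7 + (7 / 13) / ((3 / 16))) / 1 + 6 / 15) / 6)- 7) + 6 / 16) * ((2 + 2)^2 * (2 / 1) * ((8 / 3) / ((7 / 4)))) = -66902912 / 140343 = -476.71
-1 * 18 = -18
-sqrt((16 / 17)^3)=-64 * sqrt(17) / 289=-0.91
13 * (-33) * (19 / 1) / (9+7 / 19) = -154869 / 178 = -870.05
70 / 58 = 35 / 29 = 1.21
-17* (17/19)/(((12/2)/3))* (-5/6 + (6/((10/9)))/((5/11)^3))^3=-2773040753376879697/2003906250000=-1383817.61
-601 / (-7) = 601 / 7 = 85.86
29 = 29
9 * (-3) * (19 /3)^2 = -1083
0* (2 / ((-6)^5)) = 0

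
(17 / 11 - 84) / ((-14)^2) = -0.42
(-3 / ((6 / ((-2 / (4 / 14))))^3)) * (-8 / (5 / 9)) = -343 / 5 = -68.60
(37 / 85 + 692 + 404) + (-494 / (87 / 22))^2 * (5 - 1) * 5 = 201498228893 / 643365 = 313194.27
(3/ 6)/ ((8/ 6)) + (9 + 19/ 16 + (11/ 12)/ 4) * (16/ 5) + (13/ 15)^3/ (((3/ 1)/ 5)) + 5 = 644651/ 16200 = 39.79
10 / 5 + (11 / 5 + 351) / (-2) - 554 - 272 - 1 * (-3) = -4988 / 5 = -997.60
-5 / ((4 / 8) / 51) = -510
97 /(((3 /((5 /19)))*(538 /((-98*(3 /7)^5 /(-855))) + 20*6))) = 873 /33320699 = 0.00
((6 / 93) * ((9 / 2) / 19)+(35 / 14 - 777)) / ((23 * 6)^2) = -0.04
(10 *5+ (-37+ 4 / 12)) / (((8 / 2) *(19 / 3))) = 10 / 19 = 0.53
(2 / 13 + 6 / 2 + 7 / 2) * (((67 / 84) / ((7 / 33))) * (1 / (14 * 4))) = 127501 / 285376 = 0.45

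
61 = 61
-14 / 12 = -7 / 6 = -1.17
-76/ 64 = -19/ 16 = -1.19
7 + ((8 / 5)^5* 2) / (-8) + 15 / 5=23058 / 3125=7.38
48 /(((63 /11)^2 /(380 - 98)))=181984 /441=412.66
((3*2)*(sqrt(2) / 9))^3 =0.84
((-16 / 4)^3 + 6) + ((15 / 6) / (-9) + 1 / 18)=-524 / 9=-58.22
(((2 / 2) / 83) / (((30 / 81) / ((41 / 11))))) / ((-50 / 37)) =-0.09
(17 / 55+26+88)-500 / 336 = 521233 / 4620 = 112.82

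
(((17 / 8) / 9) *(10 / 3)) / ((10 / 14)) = 1.10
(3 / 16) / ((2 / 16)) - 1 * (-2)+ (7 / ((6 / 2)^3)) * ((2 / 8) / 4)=3.52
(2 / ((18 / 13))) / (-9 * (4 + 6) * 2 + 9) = -13 / 1539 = -0.01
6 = 6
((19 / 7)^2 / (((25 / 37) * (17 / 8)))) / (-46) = -0.11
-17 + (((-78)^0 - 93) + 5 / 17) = -1848 / 17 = -108.71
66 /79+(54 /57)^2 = 49422 /28519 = 1.73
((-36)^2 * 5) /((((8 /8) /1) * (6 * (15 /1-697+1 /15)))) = -16200 /10229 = -1.58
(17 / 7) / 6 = 17 / 42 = 0.40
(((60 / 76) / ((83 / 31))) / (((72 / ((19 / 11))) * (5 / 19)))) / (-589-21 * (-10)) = -589 / 8304648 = -0.00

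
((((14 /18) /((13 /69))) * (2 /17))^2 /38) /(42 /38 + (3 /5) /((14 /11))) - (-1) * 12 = 12.00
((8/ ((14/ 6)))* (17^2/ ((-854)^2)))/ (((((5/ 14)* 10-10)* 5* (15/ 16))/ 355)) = -656608/ 41024025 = -0.02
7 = 7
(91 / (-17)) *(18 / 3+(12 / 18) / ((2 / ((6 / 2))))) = -637 / 17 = -37.47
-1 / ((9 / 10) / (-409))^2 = -16728100 / 81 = -206519.75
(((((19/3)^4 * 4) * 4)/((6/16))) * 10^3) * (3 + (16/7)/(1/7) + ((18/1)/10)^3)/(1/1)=414224777216/243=1704628712.82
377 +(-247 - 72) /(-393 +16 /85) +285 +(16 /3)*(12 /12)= 66926123 /100167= 668.15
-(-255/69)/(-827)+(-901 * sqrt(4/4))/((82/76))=-651244483/779861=-835.08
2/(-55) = -2/55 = -0.04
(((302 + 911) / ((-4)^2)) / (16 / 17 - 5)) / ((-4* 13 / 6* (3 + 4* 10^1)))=20621 / 411424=0.05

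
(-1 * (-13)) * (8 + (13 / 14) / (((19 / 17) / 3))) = 36283 / 266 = 136.40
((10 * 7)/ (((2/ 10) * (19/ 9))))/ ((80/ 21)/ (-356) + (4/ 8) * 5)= 2354940/ 35359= 66.60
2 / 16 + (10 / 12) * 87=581 / 8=72.62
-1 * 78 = -78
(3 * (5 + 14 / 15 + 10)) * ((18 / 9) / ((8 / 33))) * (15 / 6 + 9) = 181401 / 40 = 4535.02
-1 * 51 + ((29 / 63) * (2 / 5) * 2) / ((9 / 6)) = -47963 / 945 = -50.75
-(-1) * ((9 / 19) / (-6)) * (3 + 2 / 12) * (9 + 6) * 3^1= -45 / 4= -11.25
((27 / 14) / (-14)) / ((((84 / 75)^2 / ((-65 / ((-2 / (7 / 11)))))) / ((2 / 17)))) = -1096875 / 4105024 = -0.27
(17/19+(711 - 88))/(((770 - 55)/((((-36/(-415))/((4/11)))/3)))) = 35562/512525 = 0.07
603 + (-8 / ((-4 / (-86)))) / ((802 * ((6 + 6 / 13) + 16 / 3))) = 55613013 / 92230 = 602.98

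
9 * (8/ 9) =8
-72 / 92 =-18 / 23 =-0.78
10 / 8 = 5 / 4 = 1.25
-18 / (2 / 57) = -513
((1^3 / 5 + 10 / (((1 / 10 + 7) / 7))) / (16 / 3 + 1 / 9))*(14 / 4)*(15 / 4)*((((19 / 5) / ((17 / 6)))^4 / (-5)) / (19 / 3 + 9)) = -1.02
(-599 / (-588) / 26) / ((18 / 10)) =2995 / 137592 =0.02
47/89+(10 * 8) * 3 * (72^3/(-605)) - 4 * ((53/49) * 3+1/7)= -78138129297/527681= -148078.35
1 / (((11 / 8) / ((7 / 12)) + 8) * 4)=7 / 290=0.02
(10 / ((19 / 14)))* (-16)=-2240 / 19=-117.89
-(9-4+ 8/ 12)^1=-17/ 3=-5.67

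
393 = 393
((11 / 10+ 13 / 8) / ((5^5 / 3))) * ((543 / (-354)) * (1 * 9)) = -532683 / 14750000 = -0.04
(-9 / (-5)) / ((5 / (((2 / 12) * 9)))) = 27 / 50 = 0.54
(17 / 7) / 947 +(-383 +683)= 1988717 / 6629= 300.00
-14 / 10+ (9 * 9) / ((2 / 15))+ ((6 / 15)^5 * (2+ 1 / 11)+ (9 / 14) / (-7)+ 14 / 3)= 3085924442 / 5053125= 610.70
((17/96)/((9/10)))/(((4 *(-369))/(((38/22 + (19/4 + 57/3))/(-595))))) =1121/196390656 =0.00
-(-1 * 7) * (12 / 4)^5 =1701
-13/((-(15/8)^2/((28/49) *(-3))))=-3328/525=-6.34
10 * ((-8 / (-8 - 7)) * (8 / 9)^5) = 524288 / 177147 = 2.96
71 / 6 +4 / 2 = 83 / 6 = 13.83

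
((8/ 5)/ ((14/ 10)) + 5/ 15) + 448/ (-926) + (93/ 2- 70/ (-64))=15116897/ 311136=48.59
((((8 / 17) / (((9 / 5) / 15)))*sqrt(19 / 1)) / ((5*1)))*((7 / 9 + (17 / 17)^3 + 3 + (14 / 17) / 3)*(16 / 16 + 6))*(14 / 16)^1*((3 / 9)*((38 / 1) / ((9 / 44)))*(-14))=-4433124080*sqrt(19) / 210681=-91719.42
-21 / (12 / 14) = -49 / 2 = -24.50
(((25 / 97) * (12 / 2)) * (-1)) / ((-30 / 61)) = 305 / 97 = 3.14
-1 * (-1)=1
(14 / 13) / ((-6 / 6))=-14 / 13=-1.08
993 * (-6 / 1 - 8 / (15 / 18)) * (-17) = 1316718 / 5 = 263343.60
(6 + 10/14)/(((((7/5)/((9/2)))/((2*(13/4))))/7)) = 27495/28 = 981.96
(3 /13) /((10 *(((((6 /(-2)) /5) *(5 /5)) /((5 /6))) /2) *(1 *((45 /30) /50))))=-2.14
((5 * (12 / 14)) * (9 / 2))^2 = 18225 / 49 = 371.94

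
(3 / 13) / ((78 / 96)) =48 / 169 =0.28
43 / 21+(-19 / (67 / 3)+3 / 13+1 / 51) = 150006 / 103649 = 1.45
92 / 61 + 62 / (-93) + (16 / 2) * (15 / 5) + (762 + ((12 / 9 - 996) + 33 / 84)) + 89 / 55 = -58002529 / 281820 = -205.81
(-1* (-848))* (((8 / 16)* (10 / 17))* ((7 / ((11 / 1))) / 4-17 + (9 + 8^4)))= 1019634.97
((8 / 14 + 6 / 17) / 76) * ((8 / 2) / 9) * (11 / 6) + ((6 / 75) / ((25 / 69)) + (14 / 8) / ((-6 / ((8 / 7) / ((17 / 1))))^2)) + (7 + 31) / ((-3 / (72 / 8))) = -73793391863 / 648624375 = -113.77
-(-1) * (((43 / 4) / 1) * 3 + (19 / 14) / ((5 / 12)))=4971 / 140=35.51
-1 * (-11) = 11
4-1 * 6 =-2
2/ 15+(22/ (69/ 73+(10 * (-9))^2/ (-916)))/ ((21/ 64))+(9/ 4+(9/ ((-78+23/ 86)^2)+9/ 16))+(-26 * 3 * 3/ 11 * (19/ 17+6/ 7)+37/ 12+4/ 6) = -289959476755781993/ 6619856370850800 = -43.80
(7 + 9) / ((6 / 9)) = 24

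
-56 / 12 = -14 / 3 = -4.67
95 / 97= 0.98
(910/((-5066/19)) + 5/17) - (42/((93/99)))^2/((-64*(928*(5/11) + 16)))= -81660038359/26795816704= -3.05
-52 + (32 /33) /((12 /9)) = -564 /11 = -51.27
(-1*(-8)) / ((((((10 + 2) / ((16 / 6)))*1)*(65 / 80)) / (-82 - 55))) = -35072 / 117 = -299.76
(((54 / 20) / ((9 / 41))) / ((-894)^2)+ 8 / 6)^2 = 1402014660489 / 788615041600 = 1.78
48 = 48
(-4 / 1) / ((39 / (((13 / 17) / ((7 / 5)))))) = -20 / 357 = -0.06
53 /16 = 3.31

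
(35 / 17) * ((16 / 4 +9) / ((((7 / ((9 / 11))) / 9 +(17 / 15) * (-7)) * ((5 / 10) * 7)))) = -26325 / 24038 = -1.10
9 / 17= 0.53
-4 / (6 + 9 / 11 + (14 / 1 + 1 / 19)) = -418 / 2181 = -0.19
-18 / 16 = -9 / 8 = -1.12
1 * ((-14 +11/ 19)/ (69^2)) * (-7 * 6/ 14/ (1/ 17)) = 1445/ 10051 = 0.14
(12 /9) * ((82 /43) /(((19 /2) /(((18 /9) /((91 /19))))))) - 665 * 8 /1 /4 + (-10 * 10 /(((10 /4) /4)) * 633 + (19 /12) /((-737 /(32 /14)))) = -887744163770 /8651643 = -102609.89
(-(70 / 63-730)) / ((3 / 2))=13120 / 27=485.93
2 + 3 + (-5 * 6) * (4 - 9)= 155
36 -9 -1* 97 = -70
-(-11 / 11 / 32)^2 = -1 / 1024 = -0.00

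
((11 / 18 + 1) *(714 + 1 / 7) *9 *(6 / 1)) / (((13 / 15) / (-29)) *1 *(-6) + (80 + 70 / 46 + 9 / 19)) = 27558262245 / 36449014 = 756.08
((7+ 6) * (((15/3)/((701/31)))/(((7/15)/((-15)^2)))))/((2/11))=74806875/9814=7622.47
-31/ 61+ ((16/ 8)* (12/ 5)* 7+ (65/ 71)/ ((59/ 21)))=42695902/ 1277645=33.42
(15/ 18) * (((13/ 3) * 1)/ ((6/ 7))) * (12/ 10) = 91/ 18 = 5.06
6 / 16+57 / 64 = 81 / 64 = 1.27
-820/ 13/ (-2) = 31.54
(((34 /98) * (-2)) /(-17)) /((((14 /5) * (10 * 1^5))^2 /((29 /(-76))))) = -29 /1459808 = -0.00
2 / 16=1 / 8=0.12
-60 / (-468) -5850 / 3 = -1949.87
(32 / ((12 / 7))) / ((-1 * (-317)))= 56 / 951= 0.06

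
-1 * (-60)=60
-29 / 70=-0.41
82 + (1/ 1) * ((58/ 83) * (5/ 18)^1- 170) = -65591/ 747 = -87.81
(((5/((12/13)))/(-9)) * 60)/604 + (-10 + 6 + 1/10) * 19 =-2015663/27180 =-74.16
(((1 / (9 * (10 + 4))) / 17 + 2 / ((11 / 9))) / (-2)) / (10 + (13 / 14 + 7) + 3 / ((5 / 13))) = -192835 / 6062166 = -0.03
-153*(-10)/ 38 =765/ 19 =40.26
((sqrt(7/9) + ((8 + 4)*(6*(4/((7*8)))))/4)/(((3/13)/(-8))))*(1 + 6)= -312 -728*sqrt(7)/9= -526.01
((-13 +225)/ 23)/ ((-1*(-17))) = 212/ 391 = 0.54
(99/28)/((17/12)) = 297/119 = 2.50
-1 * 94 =-94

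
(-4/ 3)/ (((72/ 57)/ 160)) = -1520/ 9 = -168.89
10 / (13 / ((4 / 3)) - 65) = -0.18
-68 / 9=-7.56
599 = 599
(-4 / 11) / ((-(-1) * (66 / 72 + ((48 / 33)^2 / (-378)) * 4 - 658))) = 33264 / 60109403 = 0.00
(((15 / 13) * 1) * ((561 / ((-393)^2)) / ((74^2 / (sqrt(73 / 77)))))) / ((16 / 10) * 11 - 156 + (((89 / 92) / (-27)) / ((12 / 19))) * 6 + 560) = 527850 * sqrt(5621) / 22371178164735491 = 0.00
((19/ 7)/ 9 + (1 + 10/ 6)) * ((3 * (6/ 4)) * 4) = 374/ 7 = 53.43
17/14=1.21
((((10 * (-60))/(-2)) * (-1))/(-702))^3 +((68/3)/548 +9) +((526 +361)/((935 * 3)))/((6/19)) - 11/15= 3851829291019/410317234470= 9.39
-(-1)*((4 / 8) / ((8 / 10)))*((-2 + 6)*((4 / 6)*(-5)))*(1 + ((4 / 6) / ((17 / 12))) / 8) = -8.82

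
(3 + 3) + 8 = 14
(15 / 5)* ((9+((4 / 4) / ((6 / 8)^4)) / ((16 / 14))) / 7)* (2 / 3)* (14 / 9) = 3812 / 729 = 5.23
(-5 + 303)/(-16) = -149/8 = -18.62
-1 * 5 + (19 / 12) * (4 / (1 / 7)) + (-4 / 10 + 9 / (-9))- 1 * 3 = 524 / 15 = 34.93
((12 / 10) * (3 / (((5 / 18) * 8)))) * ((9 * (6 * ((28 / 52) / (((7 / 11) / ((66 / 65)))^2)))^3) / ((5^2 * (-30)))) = -1921408721225838675072 / 177604652584912109375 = -10.82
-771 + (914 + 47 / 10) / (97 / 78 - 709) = -213173568 / 276025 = -772.30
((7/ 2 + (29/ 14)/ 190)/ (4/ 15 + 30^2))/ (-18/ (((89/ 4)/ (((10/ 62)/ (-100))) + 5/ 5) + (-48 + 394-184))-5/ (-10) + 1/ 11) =21881277/ 3322883704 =0.01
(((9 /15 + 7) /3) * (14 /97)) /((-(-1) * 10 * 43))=266 /312825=0.00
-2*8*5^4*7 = -70000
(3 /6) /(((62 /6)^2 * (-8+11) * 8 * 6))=1 /30752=0.00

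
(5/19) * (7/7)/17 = 5/323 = 0.02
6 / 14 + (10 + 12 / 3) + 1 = 108 / 7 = 15.43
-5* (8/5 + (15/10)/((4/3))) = -109/8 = -13.62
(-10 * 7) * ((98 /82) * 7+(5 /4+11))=-118335 /82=-1443.11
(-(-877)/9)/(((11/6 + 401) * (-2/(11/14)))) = -9647/101514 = -0.10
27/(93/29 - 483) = -87/1546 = -0.06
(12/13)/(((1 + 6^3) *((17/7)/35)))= 420/6851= 0.06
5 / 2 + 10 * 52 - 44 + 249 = 1455 / 2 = 727.50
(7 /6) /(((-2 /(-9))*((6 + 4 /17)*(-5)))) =-357 /2120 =-0.17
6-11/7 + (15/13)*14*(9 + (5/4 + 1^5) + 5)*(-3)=-10963/14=-783.07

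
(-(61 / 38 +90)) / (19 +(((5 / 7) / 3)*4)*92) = -73101 / 85082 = -0.86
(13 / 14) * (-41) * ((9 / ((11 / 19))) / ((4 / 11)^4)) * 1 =-121311333 / 3584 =-33848.03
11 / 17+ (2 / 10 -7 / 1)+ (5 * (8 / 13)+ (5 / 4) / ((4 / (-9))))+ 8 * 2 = 178771 / 17680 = 10.11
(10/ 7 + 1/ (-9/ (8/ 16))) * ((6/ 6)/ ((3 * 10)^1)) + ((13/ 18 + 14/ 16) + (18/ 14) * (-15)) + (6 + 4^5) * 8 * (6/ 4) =93308221/ 7560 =12342.36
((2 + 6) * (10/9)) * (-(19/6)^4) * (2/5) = -260642/729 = -357.53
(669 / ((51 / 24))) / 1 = 5352 / 17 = 314.82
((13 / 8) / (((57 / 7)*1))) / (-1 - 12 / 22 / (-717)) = -0.20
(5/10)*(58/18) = 29/18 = 1.61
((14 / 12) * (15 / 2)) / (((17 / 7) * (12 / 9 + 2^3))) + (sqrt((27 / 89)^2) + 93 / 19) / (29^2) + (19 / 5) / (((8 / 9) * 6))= 1068309057 / 967049080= 1.10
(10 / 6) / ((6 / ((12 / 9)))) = 10 / 27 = 0.37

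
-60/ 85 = -12/ 17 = -0.71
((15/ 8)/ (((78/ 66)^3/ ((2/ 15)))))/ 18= 1331/ 158184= 0.01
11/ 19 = 0.58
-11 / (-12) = 11 / 12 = 0.92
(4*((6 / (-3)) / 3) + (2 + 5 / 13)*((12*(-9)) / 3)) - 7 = -3725 / 39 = -95.51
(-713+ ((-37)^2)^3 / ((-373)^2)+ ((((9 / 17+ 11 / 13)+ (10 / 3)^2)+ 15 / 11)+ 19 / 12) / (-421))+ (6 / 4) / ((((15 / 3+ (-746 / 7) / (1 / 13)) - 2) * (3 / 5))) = 879417905865369795631 / 49605286251966588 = 17728.31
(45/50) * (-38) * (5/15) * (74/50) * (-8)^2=-134976/125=-1079.81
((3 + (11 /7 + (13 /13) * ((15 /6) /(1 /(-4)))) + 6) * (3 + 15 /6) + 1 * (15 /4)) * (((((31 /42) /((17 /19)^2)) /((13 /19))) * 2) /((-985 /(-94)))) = 1928757659 /1087989630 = 1.77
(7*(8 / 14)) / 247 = 4 / 247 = 0.02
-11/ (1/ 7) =-77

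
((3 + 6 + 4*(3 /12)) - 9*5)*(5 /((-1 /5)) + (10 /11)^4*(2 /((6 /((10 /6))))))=113547875 /131769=861.72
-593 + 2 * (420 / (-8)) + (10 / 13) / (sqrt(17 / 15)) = -697.28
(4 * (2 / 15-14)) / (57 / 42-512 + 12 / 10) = 11648 / 106983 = 0.11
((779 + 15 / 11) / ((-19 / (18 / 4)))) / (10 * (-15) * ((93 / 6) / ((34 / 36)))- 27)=72964 / 982509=0.07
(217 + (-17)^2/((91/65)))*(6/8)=2223/7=317.57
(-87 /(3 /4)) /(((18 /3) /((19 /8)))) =-551 /12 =-45.92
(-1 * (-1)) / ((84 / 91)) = 13 / 12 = 1.08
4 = 4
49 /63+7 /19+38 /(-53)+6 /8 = 42749 /36252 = 1.18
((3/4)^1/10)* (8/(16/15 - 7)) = -9/89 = -0.10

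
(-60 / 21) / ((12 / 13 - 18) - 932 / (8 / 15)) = 520 / 321153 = 0.00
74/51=1.45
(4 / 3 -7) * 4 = -68 / 3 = -22.67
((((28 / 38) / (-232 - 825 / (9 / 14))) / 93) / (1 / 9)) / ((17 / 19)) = -0.00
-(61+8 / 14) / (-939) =431 / 6573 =0.07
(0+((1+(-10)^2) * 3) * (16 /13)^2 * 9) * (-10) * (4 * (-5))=139622400 /169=826168.05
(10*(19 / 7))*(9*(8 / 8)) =1710 / 7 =244.29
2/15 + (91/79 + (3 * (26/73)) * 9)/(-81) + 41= 95761948/2335635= 41.00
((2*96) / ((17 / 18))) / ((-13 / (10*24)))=-829440 / 221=-3753.12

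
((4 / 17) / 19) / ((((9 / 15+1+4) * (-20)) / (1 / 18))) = -0.00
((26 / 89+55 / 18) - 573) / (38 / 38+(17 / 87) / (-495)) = -4366709655 / 7662544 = -569.88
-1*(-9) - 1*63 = -54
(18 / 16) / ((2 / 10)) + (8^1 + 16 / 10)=609 / 40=15.22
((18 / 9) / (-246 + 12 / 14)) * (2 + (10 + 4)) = -56 / 429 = -0.13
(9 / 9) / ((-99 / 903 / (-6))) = 602 / 11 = 54.73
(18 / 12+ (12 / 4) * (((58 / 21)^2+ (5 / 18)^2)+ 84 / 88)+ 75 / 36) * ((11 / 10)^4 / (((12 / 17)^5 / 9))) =2222.78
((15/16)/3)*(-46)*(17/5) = -391/8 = -48.88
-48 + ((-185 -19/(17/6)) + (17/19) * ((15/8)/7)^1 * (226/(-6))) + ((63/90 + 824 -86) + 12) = 45397883/90440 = 501.97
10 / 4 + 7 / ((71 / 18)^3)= 1871203 / 715822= 2.61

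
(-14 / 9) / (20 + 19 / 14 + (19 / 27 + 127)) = -588 / 56345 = -0.01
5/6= 0.83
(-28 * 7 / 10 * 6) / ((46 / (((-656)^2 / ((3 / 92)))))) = -168691712 / 5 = -33738342.40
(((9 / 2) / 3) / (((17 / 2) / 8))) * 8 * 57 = 643.76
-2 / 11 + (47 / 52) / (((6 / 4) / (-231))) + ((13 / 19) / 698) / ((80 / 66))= -10572670293 / 75858640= -139.37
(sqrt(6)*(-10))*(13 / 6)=-65*sqrt(6) / 3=-53.07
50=50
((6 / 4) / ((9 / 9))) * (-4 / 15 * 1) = -2 / 5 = -0.40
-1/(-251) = 1/251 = 0.00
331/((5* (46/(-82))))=-13571/115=-118.01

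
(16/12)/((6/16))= 32/9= 3.56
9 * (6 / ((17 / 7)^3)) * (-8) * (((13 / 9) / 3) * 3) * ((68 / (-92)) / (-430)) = -107016 / 1429105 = -0.07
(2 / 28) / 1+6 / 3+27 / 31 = 1277 / 434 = 2.94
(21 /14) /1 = 1.50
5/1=5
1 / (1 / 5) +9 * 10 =95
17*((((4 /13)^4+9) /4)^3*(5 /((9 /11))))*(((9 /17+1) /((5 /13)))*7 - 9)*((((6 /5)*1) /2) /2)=60001027760568064775 /8946464687032704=6706.67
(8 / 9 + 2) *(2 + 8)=260 / 9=28.89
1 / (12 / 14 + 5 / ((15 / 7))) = 21 / 67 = 0.31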